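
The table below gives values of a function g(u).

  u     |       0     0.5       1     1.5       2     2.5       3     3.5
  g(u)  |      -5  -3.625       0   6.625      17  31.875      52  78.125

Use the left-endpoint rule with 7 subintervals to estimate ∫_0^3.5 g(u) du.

49.4375

Δu = 0.5.
Sum = 0.5·[(-5) + (-3.625) + 0 + 6.625 + 17 + 31.875 + 52] = 49.4375.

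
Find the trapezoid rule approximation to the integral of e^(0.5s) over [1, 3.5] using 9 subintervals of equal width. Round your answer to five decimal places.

8.22496

Δs = (3.5 − 1)/9 = 5/18.
f(1) ≈ 1.64872, f(23/18) ≈ 1.89437, f(14/9) ≈ 2.17663, f(11/6) ≈ 2.50094, f(19/9) ≈ 2.87357, f(43/18) ≈ 3.30172, f(8/3) ≈ 3.79367, f(53/18) ≈ 4.35891, f(29/9) ≈ 5.00837, f(3.5) ≈ 5.75460.
T_9 = (Δs/2)·[f(s_0) + 2f(s_1) + ... + 2f(s_{8}) + f(s_9)].
Sum ≈ 8.22496.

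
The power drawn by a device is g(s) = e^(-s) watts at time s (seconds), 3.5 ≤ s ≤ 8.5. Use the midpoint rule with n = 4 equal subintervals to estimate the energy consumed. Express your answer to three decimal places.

Δs = (8.5 − 3.5)/4 = 1.25.
Midpoints: 4.125, 5.375, 6.625, 7.875.
g(4.125) ≈ 0.016, g(5.375) ≈ 0.005, g(6.625) ≈ 0.001, g(7.875) ≈ 0.000.
Sum = Δs · [g(4.125) + g(5.375) + g(6.625) + g(7.875)].
Sum ≈ 0.028.

0.028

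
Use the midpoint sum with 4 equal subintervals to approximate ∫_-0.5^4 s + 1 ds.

12.375

Δs = (4 − (-0.5))/4 = 1.125.
Midpoints: 0.0625, 1.1875, 2.3125, 3.4375.
f(0.0625) = 1.0625, f(1.1875) = 2.1875, f(2.3125) = 3.3125, f(3.4375) = 4.4375.
Sum = Δs · [f(0.0625) + f(1.1875) + f(2.3125) + f(3.4375)].
Sum = 12.375.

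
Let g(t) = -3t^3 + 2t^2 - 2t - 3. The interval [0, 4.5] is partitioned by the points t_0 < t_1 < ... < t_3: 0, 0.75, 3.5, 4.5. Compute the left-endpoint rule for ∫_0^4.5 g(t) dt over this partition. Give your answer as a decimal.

-129.13671875

Subinterval widths: 0.75, 2.75, 1.
Left endpoints: 0, 0.75, 3.5.
g(0) = -3, g(0.75) = -4.640625, g(3.5) = -114.125.
Sum = Σ Δt_i · g(t_i).
Sum = -129.13671875.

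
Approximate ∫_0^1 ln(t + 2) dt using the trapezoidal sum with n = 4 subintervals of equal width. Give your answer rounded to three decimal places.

0.909

Δt = (1 − 0)/4 = 0.25.
f(0) ≈ 0.693, f(0.25) ≈ 0.811, f(0.5) ≈ 0.916, f(0.75) ≈ 1.012, f(1) ≈ 1.099.
T_4 = (Δt/2)·[f(t_0) + 2f(t_1) + 2f(t_2) + 2f(t_3) + f(t_4)].
Sum ≈ 0.909.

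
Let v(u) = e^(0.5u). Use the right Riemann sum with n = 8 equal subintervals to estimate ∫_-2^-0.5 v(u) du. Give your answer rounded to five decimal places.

Δu = (-0.5 − (-2))/8 = 0.1875.
Right endpoints: -1.8125, -1.625, -1.4375, -1.25, -1.0625, -0.875, -0.6875, -0.5.
v(-1.8125) ≈ 0.40404, v(-1.625) ≈ 0.44375, v(-1.4375) ≈ 0.48736, v(-1.25) ≈ 0.53526, v(-1.0625) ≈ 0.58787, v(-0.875) ≈ 0.64565, v(-0.6875) ≈ 0.70911, v(-0.5) ≈ 0.77880.
Sum = Δu · [v(-1.8125) + v(-1.625) + v(-1.4375) + ...].
Sum ≈ 0.86097.

0.86097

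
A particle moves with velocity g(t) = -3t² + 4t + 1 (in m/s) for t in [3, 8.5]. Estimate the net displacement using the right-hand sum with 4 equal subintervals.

Δt = (8.5 − 3)/4 = 1.375.
Right endpoints: 4.375, 5.75, 7.125, 8.5.
g(4.375) = -38.921875, g(5.75) = -75.1875, g(7.125) = -122.796875, g(8.5) = -181.75.
Sum = Δt · [g(4.375) + g(5.75) + g(7.125) + g(8.5)].
Sum = -575.65234375.

-575.65234375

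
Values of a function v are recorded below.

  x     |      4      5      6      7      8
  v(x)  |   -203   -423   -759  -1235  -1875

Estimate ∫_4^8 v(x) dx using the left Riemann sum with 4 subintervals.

-2620

Δx = 1.
Sum = 1·[(-203) + (-423) + (-759) + (-1235)] = -2620.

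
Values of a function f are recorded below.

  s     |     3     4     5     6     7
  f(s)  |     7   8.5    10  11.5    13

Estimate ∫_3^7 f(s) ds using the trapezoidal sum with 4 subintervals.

Δs = 1.
T_4 = (1/2)·[7 + 2·8.5 + 2·10 + 2·11.5 + 13] = 40.

40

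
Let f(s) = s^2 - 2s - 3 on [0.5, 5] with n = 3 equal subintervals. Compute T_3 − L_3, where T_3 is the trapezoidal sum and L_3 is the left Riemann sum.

T_3 = 5.0625.
L_3 = -6.75.
T_3 − L_3 = 11.8125.

11.8125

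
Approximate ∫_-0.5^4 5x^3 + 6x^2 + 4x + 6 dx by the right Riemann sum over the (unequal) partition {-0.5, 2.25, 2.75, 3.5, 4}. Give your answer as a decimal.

814.48828125

Subinterval widths: 2.75, 0.5, 0.75, 0.5.
Right endpoints: 2.25, 2.75, 3.5, 4.
f(2.25) = 102.328125, f(2.75) = 166.359375, f(3.5) = 307.875, f(4) = 438.
Sum = Σ Δx_i · f(x_i).
Sum = 814.48828125.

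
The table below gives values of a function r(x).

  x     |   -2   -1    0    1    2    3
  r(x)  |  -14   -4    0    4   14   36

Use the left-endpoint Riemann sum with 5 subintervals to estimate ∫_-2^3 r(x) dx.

0

Δx = 1.
Sum = 1·[(-14) + (-4) + 0 + 4 + 14] = 0.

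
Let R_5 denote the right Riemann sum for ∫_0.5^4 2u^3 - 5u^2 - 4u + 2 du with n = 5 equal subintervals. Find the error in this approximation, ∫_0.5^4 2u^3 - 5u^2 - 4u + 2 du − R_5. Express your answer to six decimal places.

-14.679583

Exact integral: ∫_0.5^4 f(u) du ≈ -2.98958333.
R_5 = 11.69.
Error ≈ -2.98958333 − 11.69 ≈ -14.679583.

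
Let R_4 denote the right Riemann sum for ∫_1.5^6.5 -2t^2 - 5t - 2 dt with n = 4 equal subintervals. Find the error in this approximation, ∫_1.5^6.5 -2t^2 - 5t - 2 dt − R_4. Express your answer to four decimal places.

68.2292

Exact integral: ∫_1.5^6.5 f(t) dt ≈ -290.833333.
R_4 = -359.0625.
Error ≈ -290.833333 − (-359.0625) ≈ 68.2292.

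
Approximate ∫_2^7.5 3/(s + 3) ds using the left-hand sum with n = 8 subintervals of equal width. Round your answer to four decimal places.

Δs = (7.5 − 2)/8 = 0.6875.
Left endpoints: 2, 2.6875, 3.375, 4.0625, 4.75, 5.4375, 6.125, 6.8125.
f(2) = 0.6, f(2.6875) = 48/91, f(3.375) = 8/17, f(4.0625) = 48/113, f(4.75) = 12/31, f(5.4375) = 16/45, f(6.125) = 24/73, f(6.8125) = 48/157.
Sum = Δs · [f(2) + f(2.6875) + f(3.375) + ...].
Sum ≈ 2.3375.

2.3375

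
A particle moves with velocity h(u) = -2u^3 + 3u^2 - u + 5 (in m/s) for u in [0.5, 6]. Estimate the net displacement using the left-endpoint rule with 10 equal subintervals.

Δu = (6 − 0.5)/10 = 0.55.
Left endpoints: 0.5, 1.05, 1.6, 2.15, 2.7, 3.25, 3.8, 4.35, 4.9, 5.45.
h(0.5) = 5, h(1.05) = 4.94225, h(1.6) = 2.888, h(2.15) = -3.15925, h(2.7) = -15.196, h(3.25) = -35.21875, h(3.8) = -65.224, h(4.35) = -107.20825, h(4.9) = -163.168, h(5.45) = -235.09975.
Sum = Δu · [h(0.5) + h(1.05) + h(1.6) + ...].
Sum = -336.2940625.

-336.2940625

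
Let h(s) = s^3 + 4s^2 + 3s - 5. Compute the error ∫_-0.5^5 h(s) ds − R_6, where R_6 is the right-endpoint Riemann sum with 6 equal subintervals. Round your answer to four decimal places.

Exact integral: ∫_-0.5^5 h(s) ds ≈ 332.692708.
R_6 ≈ 451.259404.
Error ≈ 332.692708 − 451.259404 ≈ -118.5667.

-118.5667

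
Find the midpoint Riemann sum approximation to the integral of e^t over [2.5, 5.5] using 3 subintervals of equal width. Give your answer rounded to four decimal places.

Δt = (5.5 − 2.5)/3 = 1.
Midpoints: 3, 4, 5.
f(3) ≈ 20.0855, f(4) ≈ 54.5982, f(5) ≈ 148.4132.
Sum = Δt · [f(3) + f(4) + f(5)].
Sum ≈ 223.0968.

223.0968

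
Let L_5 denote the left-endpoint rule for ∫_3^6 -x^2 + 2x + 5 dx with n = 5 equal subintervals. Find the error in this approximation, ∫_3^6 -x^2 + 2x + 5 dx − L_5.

-6.12

Exact integral: ∫_3^6 f(x) dx = -21.
L_5 = -14.88.
Error = -21 − (-14.88) = -6.12.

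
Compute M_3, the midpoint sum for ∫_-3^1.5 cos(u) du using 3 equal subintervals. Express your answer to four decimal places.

1.2528

Δu = (1.5 − (-3))/3 = 1.5.
Midpoints: -2.25, -0.75, 0.75.
f(-2.25) ≈ -0.6282, f(-0.75) ≈ 0.7317, f(0.75) ≈ 0.7317.
Sum = Δu · [f(-2.25) + f(-0.75) + f(0.75)].
Sum ≈ 1.2528.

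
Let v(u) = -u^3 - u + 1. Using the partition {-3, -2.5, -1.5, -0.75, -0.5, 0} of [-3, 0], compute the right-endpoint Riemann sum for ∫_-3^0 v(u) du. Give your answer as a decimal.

Subinterval widths: 0.5, 1, 0.75, 0.25, 0.5.
Right endpoints: -2.5, -1.5, -0.75, -0.5, 0.
v(-2.5) = 19.125, v(-1.5) = 5.875, v(-0.75) = 2.171875, v(-0.5) = 1.625, v(0) = 1.
Sum = Σ Δu_i · v(u_i).
Sum = 17.97265625.

17.97265625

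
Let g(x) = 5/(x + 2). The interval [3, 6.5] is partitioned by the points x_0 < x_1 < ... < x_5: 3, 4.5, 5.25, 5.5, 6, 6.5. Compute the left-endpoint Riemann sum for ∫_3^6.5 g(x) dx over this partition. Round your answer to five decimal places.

Subinterval widths: 1.5, 0.75, 0.25, 0.5, 0.5.
Left endpoints: 3, 4.5, 5.25, 5.5, 6.
g(3) = 1, g(4.5) = 10/13, g(5.25) = 20/29, g(5.5) = 2/3, g(6) = 0.625.
Sum = Σ Δx_i · g(x_i).
Sum ≈ 2.89517.

2.89517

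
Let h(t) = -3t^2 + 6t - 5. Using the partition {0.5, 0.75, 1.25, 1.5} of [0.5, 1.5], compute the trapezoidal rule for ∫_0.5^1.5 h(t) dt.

-2.328125

Subinterval widths: 0.25, 0.5, 0.25.
h(0.5) = -2.75, h(0.75) = -2.1875, h(1.25) = -2.1875, h(1.5) = -2.75.
On each subinterval the trapezoid contributes (Δt_i/2)·[h(t_{i-1}) + h(t_i)].
Sum = -2.328125.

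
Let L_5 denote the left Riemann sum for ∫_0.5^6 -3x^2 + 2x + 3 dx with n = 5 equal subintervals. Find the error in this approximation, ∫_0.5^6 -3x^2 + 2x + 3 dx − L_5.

Exact integral: ∫_0.5^6 f(x) dx = -163.625.
L_5 = -114.015.
Error = -163.625 − (-114.015) = -49.61.

-49.61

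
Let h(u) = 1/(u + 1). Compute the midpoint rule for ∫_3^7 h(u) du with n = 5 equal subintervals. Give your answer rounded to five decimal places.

Δu = (7 − 3)/5 = 0.8.
Midpoints: 3.4, 4.2, 5, 5.8, 6.6.
h(3.4) = 5/22, h(4.2) = 5/26, h(5) = 1/6, h(5.8) = 5/34, h(6.6) = 5/38.
Sum = Δu · [h(3.4) + h(4.2) + h(5) + h(5.8) + h(6.6)].
Sum ≈ 0.69191.

0.69191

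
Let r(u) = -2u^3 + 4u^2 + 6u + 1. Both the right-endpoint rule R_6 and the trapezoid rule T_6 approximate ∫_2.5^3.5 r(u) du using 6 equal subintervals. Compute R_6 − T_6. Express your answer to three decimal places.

R_6 ≈ -2.27315.
T_6 ≈ -0.23148.
R_6 − T_6 ≈ -2.042.

-2.042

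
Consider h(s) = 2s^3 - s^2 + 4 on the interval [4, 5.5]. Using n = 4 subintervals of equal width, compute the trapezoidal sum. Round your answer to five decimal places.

Δs = (5.5 − 4)/4 = 0.375.
h(4) = 116, h(4.375) = 152.33984375, h(4.75) = 195.78125, h(5.125) = 246.95703125, h(5.5) = 306.5.
T_4 = (Δs/2)·[h(s_0) + 2h(s_1) + 2h(s_2) + 2h(s_3) + h(s_4)].
Sum ≈ 302.37305.

302.37305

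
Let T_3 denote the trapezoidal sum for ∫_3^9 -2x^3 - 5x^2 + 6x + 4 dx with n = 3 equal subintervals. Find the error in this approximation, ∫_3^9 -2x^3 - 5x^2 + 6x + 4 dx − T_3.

Exact integral: ∫_3^9 f(x) dx = -4170.
T_3 = -4334.
Error = -4170 − (-4334) = 164.

164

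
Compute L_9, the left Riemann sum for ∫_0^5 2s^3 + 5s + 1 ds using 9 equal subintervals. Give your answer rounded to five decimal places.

Δs = (5 − 0)/9 = 5/9.
Left endpoints: 0, 5/9, 10/9, 5/3, 20/9, 25/9, 10/3, 35/9, 40/9.
f(0) = 1, f(5/9) = 3004/729, f(10/9) = 6779/729, f(5/3) = 502/27, f(20/9) = 24829/729, f(25/9) = 42104/729, f(10/3) = 2477/27, f(35/9) = 100654/729, f(40/9) = 144929/729.
Sum = Δs · [f(0) + f(5/9) + f(10/9) + ...].
Sum ≈ 307.46914.

307.46914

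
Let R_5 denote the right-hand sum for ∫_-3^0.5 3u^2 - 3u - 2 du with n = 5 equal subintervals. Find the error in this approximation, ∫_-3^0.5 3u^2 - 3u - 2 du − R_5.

Exact integral: ∫_-3^0.5 f(u) du = 33.25.
R_5 = 21.245.
Error = 33.25 − 21.245 = 12.005.

12.005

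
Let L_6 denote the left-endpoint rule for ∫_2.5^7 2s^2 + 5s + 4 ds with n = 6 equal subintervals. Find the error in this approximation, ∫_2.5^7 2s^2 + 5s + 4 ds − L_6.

39.65625

Exact integral: ∫_2.5^7 f(s) ds = 343.125.
L_6 = 303.46875.
Error = 343.125 − 303.46875 = 39.65625.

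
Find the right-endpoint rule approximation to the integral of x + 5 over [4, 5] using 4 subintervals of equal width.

Δx = (5 − 4)/4 = 0.25.
Right endpoints: 4.25, 4.5, 4.75, 5.
f(4.25) = 9.25, f(4.5) = 9.5, f(4.75) = 9.75, f(5) = 10.
Sum = Δx · [f(4.25) + f(4.5) + f(4.75) + f(5)].
Sum = 9.625.

9.625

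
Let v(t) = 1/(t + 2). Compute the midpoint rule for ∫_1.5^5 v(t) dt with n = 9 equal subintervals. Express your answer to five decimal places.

0.69276

Δt = (5 − 1.5)/9 = 7/18.
Midpoints: 61/36, 25/12, 89/36, 103/36, 3.25, 131/36, 145/36, 53/12, 173/36.
v(61/36) = 36/133, v(25/12) = 12/49, v(89/36) = 36/161, v(103/36) = 36/175, v(3.25) = 4/21, v(131/36) = 36/203, v(145/36) = 36/217, v(53/12) = 12/77, v(173/36) = 36/245.
Sum = Δt · [v(61/36) + v(25/12) + v(89/36) + ...].
Sum ≈ 0.69276.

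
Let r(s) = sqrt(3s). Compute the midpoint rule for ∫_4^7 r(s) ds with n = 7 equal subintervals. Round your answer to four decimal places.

Δs = (7 − 4)/7 = 3/7.
Midpoints: 59/14, 65/14, 71/14, 5.5, 83/14, 89/14, 95/14.
r(59/14) ≈ 3.5557, r(65/14) ≈ 3.7321, r(71/14) ≈ 3.9005, r(5.5) ≈ 4.0620, r(83/14) ≈ 4.2173, r(89/14) ≈ 4.3671, r(95/14) ≈ 4.5119.
Sum = Δs · [r(59/14) + r(65/14) + r(71/14) + ...].
Sum ≈ 12.1486.

12.1486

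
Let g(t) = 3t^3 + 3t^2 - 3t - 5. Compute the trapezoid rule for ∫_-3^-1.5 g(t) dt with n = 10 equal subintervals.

Δt = (-1.5 − (-3))/10 = 0.15.
g(-3) = -50, g(-2.85) = -41.529875, g(-2.7) = -34.079, g(-2.55) = -27.586625, g(-2.4) = -21.992, g(-2.25) = -17.234375, g(-2.1) = -13.253, g(-1.95) = -9.987125, g(-1.8) = -7.376, g(-1.65) = -5.358875, g(-1.5) = -3.875.
T_10 = (Δt/2)·[g(t_0) + 2g(t_1) + ... + 2g(t_{9}) + g(t_10)].
Sum = -30.80015625.

-30.80015625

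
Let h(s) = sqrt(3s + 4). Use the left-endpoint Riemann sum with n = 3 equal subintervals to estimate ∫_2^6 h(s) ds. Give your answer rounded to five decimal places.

14.86210

Δs = (6 − 2)/3 = 4/3.
Left endpoints: 2, 10/3, 14/3.
h(2) ≈ 3.16228, h(10/3) ≈ 3.74166, h(14/3) ≈ 4.24264.
Sum = Δs · [h(2) + h(10/3) + h(14/3)].
Sum ≈ 14.86210.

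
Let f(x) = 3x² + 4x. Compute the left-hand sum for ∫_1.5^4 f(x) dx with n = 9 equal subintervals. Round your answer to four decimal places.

81.1034

Δx = (4 − 1.5)/9 = 5/18.
Left endpoints: 1.5, 16/9, 37/18, 7/3, 47/18, 26/9, 19/6, 31/9, 67/18.
f(1.5) = 12.75, f(16/9) = 448/27, f(37/18) = 2257/108, f(7/3) = 77/3, f(47/18) = 3337/108, f(26/9) = 988/27, f(19/6) = 42.75, f(31/9) = 1333/27, f(67/18) = 6097/108.
Sum = Δx · [f(1.5) + f(16/9) + f(37/18) + ...].
Sum ≈ 81.1034.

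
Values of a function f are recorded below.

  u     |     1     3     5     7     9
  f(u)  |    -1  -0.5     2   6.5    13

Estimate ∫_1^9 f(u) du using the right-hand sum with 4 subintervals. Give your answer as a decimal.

42

Δu = 2.
Sum = 2·[(-0.5) + 2 + 6.5 + 13] = 42.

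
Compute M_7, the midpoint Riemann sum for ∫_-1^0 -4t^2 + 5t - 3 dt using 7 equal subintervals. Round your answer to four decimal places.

Δt = (0 − (-1))/7 = 1/7.
Midpoints: -13/14, -11/14, -9/14, -0.5, -5/14, -3/14, -1/14.
f(-13/14) = -1087/98, f(-11/14) = -921/98, f(-9/14) = -771/98, f(-0.5) = -6.5, f(-5/14) = -519/98, f(-3/14) = -417/98, f(-1/14) = -331/98.
Sum = Δt · [f(-13/14) + f(-11/14) + f(-9/14) + ...].
Sum ≈ -6.8265.

-6.8265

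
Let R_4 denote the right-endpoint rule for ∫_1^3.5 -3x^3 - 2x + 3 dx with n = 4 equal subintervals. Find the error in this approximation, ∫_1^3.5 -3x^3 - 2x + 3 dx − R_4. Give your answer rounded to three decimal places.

44.116

Exact integral: ∫_1^3.5 f(x) dx = -115.546875.
R_4 ≈ -159.66309.
Error ≈ -115.546875 − (-159.66309) ≈ 44.116.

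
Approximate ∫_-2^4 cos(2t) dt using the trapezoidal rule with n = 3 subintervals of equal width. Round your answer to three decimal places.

Δt = (4 − (-2))/3 = 2.
f(-2) ≈ -0.654, f(0) ≈ 1.000, f(2) ≈ -0.654, f(4) ≈ -0.146.
T_3 = (Δt/2)·[f(t_0) + 2f(t_1) + 2f(t_2) + f(t_3)].
Sum ≈ -0.106.

-0.106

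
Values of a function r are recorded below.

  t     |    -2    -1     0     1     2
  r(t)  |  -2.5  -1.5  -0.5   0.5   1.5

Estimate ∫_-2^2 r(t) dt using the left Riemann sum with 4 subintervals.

-4

Δt = 1.
Sum = 1·[(-2.5) + (-1.5) + (-0.5) + 0.5] = -4.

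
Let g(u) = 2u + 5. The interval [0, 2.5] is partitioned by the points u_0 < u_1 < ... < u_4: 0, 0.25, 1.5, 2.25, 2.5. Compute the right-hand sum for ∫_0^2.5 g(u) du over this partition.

21

Subinterval widths: 0.25, 1.25, 0.75, 0.25.
Right endpoints: 0.25, 1.5, 2.25, 2.5.
g(0.25) = 5.5, g(1.5) = 8, g(2.25) = 9.5, g(2.5) = 10.
Sum = Σ Δu_i · g(u_i).
Sum = 21.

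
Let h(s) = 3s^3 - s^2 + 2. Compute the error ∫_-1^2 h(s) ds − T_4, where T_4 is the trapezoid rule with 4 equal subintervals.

Exact integral: ∫_-1^2 h(s) ds = 14.25.
T_4 = 15.234375.
Error = 14.25 − 15.234375 = -0.984375.

-0.984375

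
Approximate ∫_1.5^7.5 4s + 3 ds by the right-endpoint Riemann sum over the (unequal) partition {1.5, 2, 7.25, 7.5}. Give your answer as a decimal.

Subinterval widths: 0.5, 5.25, 0.25.
Right endpoints: 2, 7.25, 7.5.
f(2) = 11, f(7.25) = 32, f(7.5) = 33.
Sum = Σ Δs_i · f(s_i).
Sum = 181.75.

181.75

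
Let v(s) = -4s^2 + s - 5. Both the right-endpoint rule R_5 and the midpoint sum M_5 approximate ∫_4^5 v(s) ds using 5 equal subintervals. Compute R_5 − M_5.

R_5 = -85.36.
M_5 = -81.82.
R_5 − M_5 = -3.54.

-3.54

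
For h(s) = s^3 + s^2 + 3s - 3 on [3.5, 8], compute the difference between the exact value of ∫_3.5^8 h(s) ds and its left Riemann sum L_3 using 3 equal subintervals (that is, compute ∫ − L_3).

369.984375

Exact integral: ∫_3.5^8 h(s) ds = 1206.984375.
L_3 = 837.
Error = 1206.984375 − 837 = 369.984375.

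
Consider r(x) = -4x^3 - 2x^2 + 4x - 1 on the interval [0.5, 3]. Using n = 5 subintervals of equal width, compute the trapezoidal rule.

Δx = (3 − 0.5)/5 = 0.5.
r(0.5) = 0, r(1) = -3, r(1.5) = -13, r(2) = -33, r(2.5) = -66, r(3) = -115.
T_5 = (Δx/2)·[r(x_0) + 2r(x_1) + ... + 2r(x_{4}) + r(x_5)].
Sum = -86.25.

-86.25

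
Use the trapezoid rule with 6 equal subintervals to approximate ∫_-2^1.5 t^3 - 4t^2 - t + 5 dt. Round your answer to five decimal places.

Δt = (1.5 − (-2))/6 = 7/12.
f(-2) = -17, f(-17/12) = -7697/1728, f(-5/6) = 535/216, f(-0.25) = 4.984375, f(1/3) = 115/27, f(11/12) = 2579/1728, f(1.5) = -2.125.
T_6 = (Δt/2)·[f(t_0) + 2f(t_1) + ... + 2f(t_{5}) + f(t_6)].
Sum ≈ -0.46889.

-0.46889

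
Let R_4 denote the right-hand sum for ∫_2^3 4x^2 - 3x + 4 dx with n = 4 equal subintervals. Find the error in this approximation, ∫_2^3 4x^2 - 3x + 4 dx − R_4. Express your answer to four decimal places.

-2.1667

Exact integral: ∫_2^3 f(x) dx ≈ 21.833333.
R_4 = 24.
Error ≈ 21.833333 − 24 ≈ -2.1667.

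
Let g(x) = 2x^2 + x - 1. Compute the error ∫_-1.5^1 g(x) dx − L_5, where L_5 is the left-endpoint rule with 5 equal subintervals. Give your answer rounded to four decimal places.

Exact integral: ∫_-1.5^1 g(x) dx ≈ -0.208333.
L_5 = 0.
Error ≈ -0.208333 − 0 ≈ -0.2083.

-0.2083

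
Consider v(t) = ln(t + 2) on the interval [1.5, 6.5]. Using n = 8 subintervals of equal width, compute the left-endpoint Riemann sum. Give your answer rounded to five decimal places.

Δt = (6.5 − 1.5)/8 = 0.625.
Left endpoints: 1.5, 2.125, 2.75, 3.375, 4, 4.625, 5.25, 5.875.
v(1.5) ≈ 1.25276, v(2.125) ≈ 1.41707, v(2.75) ≈ 1.55814, v(3.375) ≈ 1.68176, v(4) ≈ 1.79176, v(4.625) ≈ 1.89085, v(5.25) ≈ 1.98100, v(5.875) ≈ 2.06369.
Sum = Δt · [v(1.5) + v(2.125) + v(2.75) + ...].
Sum ≈ 8.52315.

8.52315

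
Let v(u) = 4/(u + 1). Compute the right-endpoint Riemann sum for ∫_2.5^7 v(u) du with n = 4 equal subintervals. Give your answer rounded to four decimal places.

Δu = (7 − 2.5)/4 = 1.125.
Right endpoints: 3.625, 4.75, 5.875, 7.
v(3.625) = 32/37, v(4.75) = 16/23, v(5.875) = 32/55, v(7) = 0.5.
Sum = Δu · [v(3.625) + v(4.75) + v(5.875) + v(7)].
Sum ≈ 2.9726.

2.9726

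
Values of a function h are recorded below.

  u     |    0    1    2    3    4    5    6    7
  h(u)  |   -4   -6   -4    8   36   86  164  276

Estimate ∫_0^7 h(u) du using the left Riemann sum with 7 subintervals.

280

Δu = 1.
Sum = 1·[(-4) + (-6) + (-4) + 8 + 36 + 86 + 164] = 280.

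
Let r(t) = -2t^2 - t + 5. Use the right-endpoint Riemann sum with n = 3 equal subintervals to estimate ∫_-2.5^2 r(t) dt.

Δt = (2 − (-2.5))/3 = 1.5.
Right endpoints: -1, 0.5, 2.
r(-1) = 4, r(0.5) = 4, r(2) = -5.
Sum = Δt · [r(-1) + r(0.5) + r(2)].
Sum = 4.5.

4.5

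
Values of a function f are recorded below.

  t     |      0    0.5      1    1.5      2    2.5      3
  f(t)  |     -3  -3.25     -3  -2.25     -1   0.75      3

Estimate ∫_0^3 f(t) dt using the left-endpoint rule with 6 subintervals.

-5.875

Δt = 0.5.
Sum = 0.5·[(-3) + (-3.25) + (-3) + (-2.25) + (-1) + 0.75] = -5.875.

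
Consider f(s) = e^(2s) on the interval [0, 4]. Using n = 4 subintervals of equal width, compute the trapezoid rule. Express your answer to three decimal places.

Δs = (4 − 0)/4 = 1.
f(0) ≈ 1.000, f(1) ≈ 7.389, f(2) ≈ 54.598, f(3) ≈ 403.429, f(4) ≈ 2980.958.
T_4 = (Δs/2)·[f(s_0) + 2f(s_1) + 2f(s_2) + 2f(s_3) + f(s_4)].
Sum ≈ 1956.395.

1956.395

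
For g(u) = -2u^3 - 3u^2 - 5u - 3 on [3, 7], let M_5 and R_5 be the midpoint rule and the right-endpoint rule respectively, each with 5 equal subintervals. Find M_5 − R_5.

M_5 = -1580.96.
R_5 = -1910.88.
M_5 − R_5 = 329.92.

329.92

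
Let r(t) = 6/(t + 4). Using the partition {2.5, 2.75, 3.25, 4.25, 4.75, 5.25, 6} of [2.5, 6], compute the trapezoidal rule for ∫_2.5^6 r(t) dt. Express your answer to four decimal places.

2.5881

Subinterval widths: 0.25, 0.5, 1, 0.5, 0.5, 0.75.
r(2.5) = 12/13, r(2.75) = 8/9, r(3.25) = 24/29, r(4.25) = 8/11, r(4.75) = 24/35, r(5.25) = 24/37, r(6) = 0.6.
On each subinterval the trapezoid contributes (Δt_i/2)·[r(t_{i-1}) + r(t_i)].
Sum ≈ 2.5881.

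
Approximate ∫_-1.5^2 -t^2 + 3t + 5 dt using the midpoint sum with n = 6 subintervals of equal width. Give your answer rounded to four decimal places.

Δt = (2 − (-1.5))/6 = 7/12.
Midpoints: -29/24, -0.625, -1/24, 13/24, 1.125, 41/24.
f(-29/24) = -49/576, f(-0.625) = 2.734375, f(-1/24) = 2807/576, f(13/24) = 3647/576, f(1.125) = 7.109375, f(41/24) = 4151/576.
Sum = Δt · [f(-29/24) + f(-0.625) + f(-1/24) + ...].
Sum ≈ 16.4326.

16.4326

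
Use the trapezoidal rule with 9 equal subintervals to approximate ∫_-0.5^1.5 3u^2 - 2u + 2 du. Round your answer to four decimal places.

5.5494

Δu = (1.5 − (-0.5))/9 = 2/9.
f(-0.5) = 3.75, f(-5/18) = 301/108, f(-1/18) = 229/108, f(1/6) = 1.75, f(7/18) = 181/108, f(11/18) = 205/108, f(5/6) = 29/12, f(19/18) = 349/108, f(23/18) = 469/108, f(1.5) = 5.75.
T_9 = (Δu/2)·[f(u_0) + 2f(u_1) + ... + 2f(u_{8}) + f(u_9)].
Sum ≈ 5.5494.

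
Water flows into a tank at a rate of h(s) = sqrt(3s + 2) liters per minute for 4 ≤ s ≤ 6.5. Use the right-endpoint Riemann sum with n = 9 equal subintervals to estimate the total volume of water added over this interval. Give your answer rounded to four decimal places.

10.6368

Δs = (6.5 − 4)/9 = 5/18.
Right endpoints: 77/18, 41/9, 29/6, 46/9, 97/18, 17/3, 107/18, 56/9, 6.5.
h(77/18) ≈ 3.8514, h(41/9) ≈ 3.9581, h(29/6) ≈ 4.0620, h(46/9) ≈ 4.1633, h(97/18) ≈ 4.2622, h(17/3) ≈ 4.3589, h(107/18) ≈ 4.4535, h(56/9) ≈ 4.5461, h(6.5) ≈ 4.6368.
Sum = Δs · [h(77/18) + h(41/9) + h(29/6) + ...].
Sum ≈ 10.6368.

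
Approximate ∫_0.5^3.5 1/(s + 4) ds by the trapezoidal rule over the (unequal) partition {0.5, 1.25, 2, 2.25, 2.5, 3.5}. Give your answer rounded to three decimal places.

Subinterval widths: 0.75, 0.75, 0.25, 0.25, 1.
f(0.5) = 2/9, f(1.25) = 4/21, f(2) = 1/6, f(2.25) = 0.16, f(2.5) = 2/13, f(3.5) = 2/15.
On each subinterval the trapezoid contributes (Δs_i/2)·[f(s_{i-1}) + f(s_i)].
Sum ≈ 0.512.

0.512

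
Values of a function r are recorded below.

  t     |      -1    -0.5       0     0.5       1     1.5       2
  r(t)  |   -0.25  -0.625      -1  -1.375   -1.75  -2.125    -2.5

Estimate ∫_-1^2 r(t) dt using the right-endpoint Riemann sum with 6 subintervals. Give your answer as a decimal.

Δt = 0.5.
Sum = 0.5·[(-0.625) + (-1) + (-1.375) + (-1.75) + (-2.125) + (-2.5)] = -4.6875.

-4.6875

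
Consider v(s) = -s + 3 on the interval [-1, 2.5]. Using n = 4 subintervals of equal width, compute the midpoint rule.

7.875

Δs = (2.5 − (-1))/4 = 0.875.
Midpoints: -0.5625, 0.3125, 1.1875, 2.0625.
v(-0.5625) = 3.5625, v(0.3125) = 2.6875, v(1.1875) = 1.8125, v(2.0625) = 0.9375.
Sum = Δs · [v(-0.5625) + v(0.3125) + v(1.1875) + v(2.0625)].
Sum = 7.875.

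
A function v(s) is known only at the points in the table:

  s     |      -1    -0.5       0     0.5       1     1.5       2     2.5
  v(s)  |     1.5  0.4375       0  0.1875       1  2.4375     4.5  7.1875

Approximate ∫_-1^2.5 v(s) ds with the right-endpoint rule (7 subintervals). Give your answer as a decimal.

7.875

Δs = 0.5.
Sum = 0.5·[0.4375 + 0 + 0.1875 + 1 + 2.4375 + 4.5 + 7.1875] = 7.875.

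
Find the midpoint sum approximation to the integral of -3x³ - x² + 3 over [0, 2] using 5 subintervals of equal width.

-8.4

Δx = (2 − 0)/5 = 0.4.
Midpoints: 0.2, 0.6, 1, 1.4, 1.8.
f(0.2) = 2.936, f(0.6) = 1.992, f(1) = -1, f(1.4) = -7.192, f(1.8) = -17.736.
Sum = Δx · [f(0.2) + f(0.6) + f(1) + f(1.4) + f(1.8)].
Sum = -8.4.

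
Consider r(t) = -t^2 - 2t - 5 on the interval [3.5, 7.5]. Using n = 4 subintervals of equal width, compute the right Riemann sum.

Δt = (7.5 − 3.5)/4 = 1.
Right endpoints: 4.5, 5.5, 6.5, 7.5.
r(4.5) = -34.25, r(5.5) = -46.25, r(6.5) = -60.25, r(7.5) = -76.25.
Sum = Δt · [r(4.5) + r(5.5) + r(6.5) + r(7.5)].
Sum = -217.

-217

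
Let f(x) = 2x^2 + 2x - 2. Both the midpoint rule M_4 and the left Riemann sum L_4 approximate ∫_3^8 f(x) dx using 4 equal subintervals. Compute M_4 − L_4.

71.09375

M_4 = 367.03125.
L_4 = 295.9375.
M_4 − L_4 = 71.09375.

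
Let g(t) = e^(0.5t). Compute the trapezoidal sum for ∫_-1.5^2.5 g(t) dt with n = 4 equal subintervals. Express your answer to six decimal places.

6.161181

Δt = (2.5 − (-1.5))/4 = 1.
g(-1.5) ≈ 0.472367, g(-0.5) ≈ 0.778801, g(0.5) ≈ 1.284025, g(1.5) ≈ 2.117000, g(2.5) ≈ 3.490343.
T_4 = (Δt/2)·[g(t_0) + 2g(t_1) + 2g(t_2) + 2g(t_3) + g(t_4)].
Sum ≈ 6.161181.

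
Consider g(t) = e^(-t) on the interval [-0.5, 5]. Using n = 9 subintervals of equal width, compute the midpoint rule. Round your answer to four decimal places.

Δt = (5 − (-0.5))/9 = 11/18.
Midpoints: -7/36, 5/12, 37/36, 59/36, 2.25, 103/36, 125/36, 49/12, 169/36.
g(-7/36) ≈ 1.2146, g(5/12) ≈ 0.6592, g(37/36) ≈ 0.3578, g(59/36) ≈ 0.1942, g(2.25) ≈ 0.1054, g(103/36) ≈ 0.0572, g(125/36) ≈ 0.0310, g(49/12) ≈ 0.0169, g(169/36) ≈ 0.0091.
Sum = Δt · [g(-7/36) + g(5/12) + g(37/36) + ...].
Sum ≈ 1.6167.

1.6167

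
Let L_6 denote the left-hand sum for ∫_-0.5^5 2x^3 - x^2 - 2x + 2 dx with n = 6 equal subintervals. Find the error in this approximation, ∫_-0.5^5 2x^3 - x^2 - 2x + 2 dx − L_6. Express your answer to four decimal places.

Exact integral: ∫_-0.5^5 f(x) dx ≈ 257.010417.
L_6 ≈ 168.326100.
Error ≈ 257.010417 − 168.326100 ≈ 88.6843.

88.6843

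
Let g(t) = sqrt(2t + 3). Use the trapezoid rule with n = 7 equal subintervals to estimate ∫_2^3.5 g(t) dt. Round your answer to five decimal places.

4.36727

Δt = (3.5 − 2)/7 = 3/14.
g(2) ≈ 2.64575, g(31/14) ≈ 2.72554, g(17/7) ≈ 2.80306, g(37/14) ≈ 2.87849, g(20/7) ≈ 2.95200, g(43/14) ≈ 3.02372, g(23/7) ≈ 3.09377, g(3.5) ≈ 3.16228.
T_7 = (Δt/2)·[g(t_0) + 2g(t_1) + ... + 2g(t_{6}) + g(t_7)].
Sum ≈ 4.36727.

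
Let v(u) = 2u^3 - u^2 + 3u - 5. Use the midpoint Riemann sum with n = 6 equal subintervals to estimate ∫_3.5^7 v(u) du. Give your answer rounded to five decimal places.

Δu = (7 − 3.5)/6 = 7/12.
Midpoints: 91/24, 4.375, 119/24, 133/24, 6.125, 161/24.
v(91/24) = 698263/6912, v(4.375) = 156.46484375, v(119/24) = 1583483/6912, v(133/24) = 2220721/6912, v(6.125) = 435.42578125, v(161/24) = 3966773/6912.
Sum = Δu · [v(91/24) + v(4.375) + v(119/24) + ...].
Sum ≈ 1060.02503.

1060.02503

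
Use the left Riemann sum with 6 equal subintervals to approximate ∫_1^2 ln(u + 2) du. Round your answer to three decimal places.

1.225

Δu = (2 − 1)/6 = 1/6.
Left endpoints: 1, 7/6, 4/3, 1.5, 5/3, 11/6.
f(1) ≈ 1.099, f(7/6) ≈ 1.153, f(4/3) ≈ 1.204, f(1.5) ≈ 1.253, f(5/3) ≈ 1.299, f(11/6) ≈ 1.344.
Sum = Δu · [f(1) + f(7/6) + f(4/3) + ...].
Sum ≈ 1.225.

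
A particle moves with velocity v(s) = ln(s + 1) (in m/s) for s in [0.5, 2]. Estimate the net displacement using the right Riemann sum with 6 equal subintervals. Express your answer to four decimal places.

Δs = (2 − 0.5)/6 = 0.25.
Right endpoints: 0.75, 1, 1.25, 1.5, 1.75, 2.
v(0.75) ≈ 0.5596, v(1) ≈ 0.6931, v(1.25) ≈ 0.8109, v(1.5) ≈ 0.9163, v(1.75) ≈ 1.0116, v(2) ≈ 1.0986.
Sum = Δs · [v(0.75) + v(1) + v(1.25) + ...].
Sum ≈ 1.2725.

1.2725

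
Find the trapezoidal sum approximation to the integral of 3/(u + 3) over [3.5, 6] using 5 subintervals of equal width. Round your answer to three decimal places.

0.977

Δu = (6 − 3.5)/5 = 0.5.
f(3.5) = 6/13, f(4) = 3/7, f(4.5) = 0.4, f(5) = 0.375, f(5.5) = 6/17, f(6) = 1/3.
T_5 = (Δu/2)·[f(u_0) + 2f(u_1) + ... + 2f(u_{4}) + f(u_5)].
Sum ≈ 0.977.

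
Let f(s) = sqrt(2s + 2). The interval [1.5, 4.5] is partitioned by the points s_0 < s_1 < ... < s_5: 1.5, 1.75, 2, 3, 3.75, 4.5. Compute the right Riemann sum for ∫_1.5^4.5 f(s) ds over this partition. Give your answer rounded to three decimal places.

Subinterval widths: 0.25, 0.25, 1, 0.75, 0.75.
Right endpoints: 1.75, 2, 3, 3.75, 4.5.
f(1.75) ≈ 2.345, f(2) ≈ 2.449, f(3) ≈ 2.828, f(3.75) ≈ 3.082, f(4.5) ≈ 3.317.
Sum = Σ Δs_i · f(s_i).
Sum ≈ 8.826.

8.826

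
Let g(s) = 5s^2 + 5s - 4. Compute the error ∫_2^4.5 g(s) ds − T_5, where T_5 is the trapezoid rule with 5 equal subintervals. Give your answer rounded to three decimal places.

Exact integral: ∫_2^4.5 g(s) ds ≈ 169.16667.
T_5 = 169.6875.
Error ≈ 169.16667 − 169.6875 ≈ -0.521.

-0.521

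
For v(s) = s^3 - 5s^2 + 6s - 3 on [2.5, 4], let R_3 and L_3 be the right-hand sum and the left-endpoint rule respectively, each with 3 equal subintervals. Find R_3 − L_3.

4.3125

R_3 = 0.8125.
L_3 = -3.5.
R_3 − L_3 = 4.3125.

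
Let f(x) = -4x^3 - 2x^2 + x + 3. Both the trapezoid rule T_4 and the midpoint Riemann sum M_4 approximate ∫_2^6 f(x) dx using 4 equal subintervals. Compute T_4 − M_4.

-50

T_4 = -1424.
M_4 = -1374.
T_4 − M_4 = -50.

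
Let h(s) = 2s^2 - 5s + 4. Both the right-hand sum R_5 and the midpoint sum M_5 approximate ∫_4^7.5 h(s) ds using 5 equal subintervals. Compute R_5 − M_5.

22.9075

R_5 = 174.58.
M_5 = 151.6725.
R_5 − M_5 = 22.9075.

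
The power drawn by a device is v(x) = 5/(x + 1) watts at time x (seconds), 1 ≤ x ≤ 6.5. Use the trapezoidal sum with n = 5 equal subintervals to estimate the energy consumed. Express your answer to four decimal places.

6.7225

Δx = (6.5 − 1)/5 = 1.1.
v(1) = 2.5, v(2.1) = 50/31, v(3.2) = 25/21, v(4.3) = 50/53, v(5.4) = 0.78125, v(6.5) = 2/3.
T_5 = (Δx/2)·[v(x_0) + 2v(x_1) + ... + 2v(x_{4}) + v(x_5)].
Sum ≈ 6.7225.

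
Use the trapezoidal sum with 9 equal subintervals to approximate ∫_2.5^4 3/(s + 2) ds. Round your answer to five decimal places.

Δs = (4 − 2.5)/9 = 1/6.
f(2.5) = 2/3, f(8/3) = 9/14, f(17/6) = 18/29, f(3) = 0.6, f(19/6) = 18/31, f(10/3) = 0.5625, f(3.5) = 6/11, f(11/3) = 9/17, f(23/6) = 18/35, f(4) = 0.5.
T_9 = (Δs/2)·[f(s_0) + 2f(s_1) + ... + 2f(s_{8}) + f(s_9)].
Sum ≈ 0.86320.

0.86320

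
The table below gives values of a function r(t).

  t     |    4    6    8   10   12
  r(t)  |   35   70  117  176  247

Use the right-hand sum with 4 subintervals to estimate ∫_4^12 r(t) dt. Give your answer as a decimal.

1220

Δt = 2.
Sum = 2·[70 + 117 + 176 + 247] = 1220.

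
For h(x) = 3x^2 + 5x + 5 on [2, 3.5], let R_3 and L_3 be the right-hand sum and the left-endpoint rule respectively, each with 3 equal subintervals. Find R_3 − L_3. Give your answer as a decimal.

16.125

R_3 = 71.25.
L_3 = 55.125.
R_3 − L_3 = 16.125.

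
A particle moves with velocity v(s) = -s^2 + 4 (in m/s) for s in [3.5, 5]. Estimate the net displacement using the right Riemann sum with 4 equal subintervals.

-23.80078125

Δs = (5 − 3.5)/4 = 0.375.
Right endpoints: 3.875, 4.25, 4.625, 5.
v(3.875) = -11.015625, v(4.25) = -14.0625, v(4.625) = -17.390625, v(5) = -21.
Sum = Δs · [v(3.875) + v(4.25) + v(4.625) + v(5)].
Sum = -23.80078125.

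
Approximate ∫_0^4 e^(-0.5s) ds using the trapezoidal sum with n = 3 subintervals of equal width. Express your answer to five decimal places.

Δs = (4 − 0)/3 = 4/3.
f(0) ≈ 1.00000, f(4/3) ≈ 0.51342, f(8/3) ≈ 0.26360, f(4) ≈ 0.13534.
T_3 = (Δs/2)·[f(s_0) + 2f(s_1) + 2f(s_2) + f(s_3)].
Sum ≈ 1.79291.

1.79291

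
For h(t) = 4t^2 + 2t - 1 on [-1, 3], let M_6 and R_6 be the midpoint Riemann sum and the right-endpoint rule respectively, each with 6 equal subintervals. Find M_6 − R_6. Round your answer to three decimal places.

M_6 ≈ 40.74074.
R_6 ≈ 55.85185.
M_6 − R_6 ≈ -15.111.

-15.111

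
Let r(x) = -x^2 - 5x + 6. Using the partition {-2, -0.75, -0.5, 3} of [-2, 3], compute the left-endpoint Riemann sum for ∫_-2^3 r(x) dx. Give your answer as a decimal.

46.171875

Subinterval widths: 1.25, 0.25, 3.5.
Left endpoints: -2, -0.75, -0.5.
r(-2) = 12, r(-0.75) = 9.1875, r(-0.5) = 8.25.
Sum = Σ Δx_i · r(x_i).
Sum = 46.171875.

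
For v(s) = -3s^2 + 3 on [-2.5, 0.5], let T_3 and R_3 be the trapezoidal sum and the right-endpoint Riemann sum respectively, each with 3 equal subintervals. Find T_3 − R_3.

-9

T_3 = -8.25.
R_3 = 0.75.
T_3 − R_3 = -9.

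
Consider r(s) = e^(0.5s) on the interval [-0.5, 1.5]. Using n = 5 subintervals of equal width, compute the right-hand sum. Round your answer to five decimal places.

2.95295

Δs = (1.5 − (-0.5))/5 = 0.4.
Right endpoints: -0.1, 0.3, 0.7, 1.1, 1.5.
r(-0.1) ≈ 0.95123, r(0.3) ≈ 1.16183, r(0.7) ≈ 1.41907, r(1.1) ≈ 1.73325, r(1.5) ≈ 2.11700.
Sum = Δs · [r(-0.1) + r(0.3) + r(0.7) + r(1.1) + r(1.5)].
Sum ≈ 2.95295.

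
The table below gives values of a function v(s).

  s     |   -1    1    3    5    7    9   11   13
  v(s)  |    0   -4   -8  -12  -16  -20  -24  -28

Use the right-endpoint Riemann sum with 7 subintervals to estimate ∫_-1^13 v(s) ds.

Δs = 2.
Sum = 2·[(-4) + (-8) + (-12) + (-16) + (-20) + (-24) + (-28)] = -224.

-224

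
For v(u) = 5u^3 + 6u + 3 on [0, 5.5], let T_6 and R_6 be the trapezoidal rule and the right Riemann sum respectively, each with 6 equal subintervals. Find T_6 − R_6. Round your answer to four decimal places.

T_6 ≈ 1282.851128.
R_6 ≈ 1679.252170.
T_6 − R_6 ≈ -396.4010.

-396.4010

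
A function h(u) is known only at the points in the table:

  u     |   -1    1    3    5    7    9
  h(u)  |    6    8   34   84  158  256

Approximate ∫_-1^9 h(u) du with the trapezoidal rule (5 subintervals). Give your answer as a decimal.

830

Δu = 2.
T_5 = (2/2)·[6 + 2·8 + 2·34 + 2·84 + 2·158 + 256] = 830.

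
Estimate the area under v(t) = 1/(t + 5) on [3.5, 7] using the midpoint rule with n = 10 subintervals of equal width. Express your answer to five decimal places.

Δt = (7 − 3.5)/10 = 0.35.
Midpoints: 3.675, 4.025, 4.375, 4.725, 5.075, 5.425, 5.775, 6.125, 6.475, 6.825.
v(3.675) = 40/347, v(4.025) = 40/361, v(4.375) = 8/75, v(4.725) = 40/389, v(5.075) = 40/403, v(5.425) = 40/417, v(5.775) = 40/431, v(6.125) = 8/89, v(6.475) = 40/459, v(6.825) = 40/473.
Sum = Δt · [v(3.675) + v(4.025) + v(4.375) + ...].
Sum ≈ 0.34481.

0.34481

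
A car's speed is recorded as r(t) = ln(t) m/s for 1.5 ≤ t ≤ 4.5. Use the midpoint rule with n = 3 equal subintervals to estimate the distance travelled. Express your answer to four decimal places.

Δt = (4.5 − 1.5)/3 = 1.
Midpoints: 2, 3, 4.
r(2) ≈ 0.6931, r(3) ≈ 1.0986, r(4) ≈ 1.3863.
Sum = Δt · [r(2) + r(3) + r(4)].
Sum ≈ 3.1781.

3.1781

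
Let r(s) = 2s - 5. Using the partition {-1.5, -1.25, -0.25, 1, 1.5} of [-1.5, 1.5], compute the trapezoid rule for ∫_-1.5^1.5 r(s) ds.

Subinterval widths: 0.25, 1, 1.25, 0.5.
r(-1.5) = -8, r(-1.25) = -7.5, r(-0.25) = -5.5, r(1) = -3, r(1.5) = -2.
On each subinterval the trapezoid contributes (Δs_i/2)·[r(s_{i-1}) + r(s_i)].
Sum = -15.

-15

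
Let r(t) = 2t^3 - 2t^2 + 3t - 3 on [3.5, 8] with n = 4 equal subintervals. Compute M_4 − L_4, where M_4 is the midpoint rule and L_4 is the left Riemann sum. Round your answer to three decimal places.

430.866

M_4 ≈ 1708.91895.
L_4 ≈ 1278.05273.
M_4 − L_4 ≈ 430.866.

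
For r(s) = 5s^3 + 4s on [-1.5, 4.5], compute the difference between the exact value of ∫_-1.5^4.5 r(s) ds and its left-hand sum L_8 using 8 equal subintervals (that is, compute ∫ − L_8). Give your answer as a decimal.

Exact integral: ∫_-1.5^4.5 r(s) ds = 542.25.
L_8 = 368.71875.
Error = 542.25 − 368.71875 = 173.53125.

173.53125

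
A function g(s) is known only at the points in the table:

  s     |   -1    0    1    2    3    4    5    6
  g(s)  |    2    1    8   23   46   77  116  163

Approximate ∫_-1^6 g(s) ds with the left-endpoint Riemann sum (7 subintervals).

273

Δs = 1.
Sum = 1·[2 + 1 + 8 + 23 + 46 + 77 + 116] = 273.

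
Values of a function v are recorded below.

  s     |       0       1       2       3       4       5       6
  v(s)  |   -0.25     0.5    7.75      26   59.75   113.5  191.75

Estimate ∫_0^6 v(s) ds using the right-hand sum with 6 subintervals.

399.25

Δs = 1.
Sum = 1·[0.5 + 7.75 + 26 + 59.75 + 113.5 + 191.75] = 399.25.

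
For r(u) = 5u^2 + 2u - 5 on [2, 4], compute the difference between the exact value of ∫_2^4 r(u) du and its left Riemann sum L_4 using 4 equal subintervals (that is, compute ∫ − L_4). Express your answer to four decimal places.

Exact integral: ∫_2^4 r(u) du ≈ 95.333333.
L_4 = 79.75.
Error ≈ 95.333333 − 79.75 ≈ 15.5833.

15.5833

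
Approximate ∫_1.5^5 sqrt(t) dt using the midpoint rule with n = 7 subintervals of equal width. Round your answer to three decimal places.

Δt = (5 − 1.5)/7 = 0.5.
Midpoints: 1.75, 2.25, 2.75, 3.25, 3.75, 4.25, 4.75.
f(1.75) ≈ 1.323, f(2.25) ≈ 1.500, f(2.75) ≈ 1.658, f(3.25) ≈ 1.803, f(3.75) ≈ 1.936, f(4.25) ≈ 2.062, f(4.75) ≈ 2.179.
Sum = Δt · [f(1.75) + f(2.25) + f(2.75) + ...].
Sum ≈ 6.231.

6.231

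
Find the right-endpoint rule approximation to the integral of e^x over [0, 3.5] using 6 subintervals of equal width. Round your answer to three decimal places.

42.388

Δx = (3.5 − 0)/6 = 7/12.
Right endpoints: 7/12, 7/6, 1.75, 7/3, 35/12, 3.5.
f(7/12) ≈ 1.792, f(7/6) ≈ 3.211, f(1.75) ≈ 5.755, f(7/3) ≈ 10.312, f(35/12) ≈ 18.480, f(3.5) ≈ 33.115.
Sum = Δx · [f(7/12) + f(7/6) + f(1.75) + ...].
Sum ≈ 42.388.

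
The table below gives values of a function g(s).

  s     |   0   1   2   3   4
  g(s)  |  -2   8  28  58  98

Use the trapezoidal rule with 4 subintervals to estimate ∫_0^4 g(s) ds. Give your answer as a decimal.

Δs = 1.
T_4 = (1/2)·[(-2) + 2·8 + 2·28 + 2·58 + 98] = 142.

142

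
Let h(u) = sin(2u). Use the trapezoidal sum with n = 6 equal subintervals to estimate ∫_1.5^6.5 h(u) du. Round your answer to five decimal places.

-0.71822

Δu = (6.5 − 1.5)/6 = 5/6.
h(1.5) ≈ 0.14112, h(7/3) ≈ -0.99895, h(19/6) ≈ 0.05013, h(4) ≈ 0.98936, h(29/6) ≈ -0.23954, h(17/3) ≈ -0.94350, h(6.5) ≈ 0.42017.
T_6 = (Δu/2)·[h(u_0) + 2h(u_1) + ... + 2h(u_{5}) + h(u_6)].
Sum ≈ -0.71822.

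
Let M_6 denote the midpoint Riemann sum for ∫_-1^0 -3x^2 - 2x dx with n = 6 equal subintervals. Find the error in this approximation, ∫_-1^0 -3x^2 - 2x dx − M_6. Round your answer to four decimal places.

Exact integral: ∫_-1^0 f(x) dx = 0.
M_6 ≈ 0.006944.
Error ≈ 0 − 0.006944 ≈ -0.0069.

-0.0069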